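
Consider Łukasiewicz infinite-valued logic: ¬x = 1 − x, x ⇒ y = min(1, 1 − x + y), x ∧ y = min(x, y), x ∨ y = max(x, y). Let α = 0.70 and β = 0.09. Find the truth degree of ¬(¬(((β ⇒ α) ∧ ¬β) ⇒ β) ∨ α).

β ⇒ α = min(1, 1 − 0.09 + 0.70) = min(1, 1.61) = 1.00
¬β = 1 − 0.09 = 0.91
(β ⇒ α) ∧ ¬β = min(1.00, 0.91) = 0.91
((β ⇒ α) ∧ ¬β) ⇒ β = min(1, 1 − 0.91 + 0.09) = min(1, 0.18) = 0.18
¬(((β ⇒ α) ∧ ¬β) ⇒ β) = 1 − 0.18 = 0.82
¬(((β ⇒ α) ∧ ¬β) ⇒ β) ∨ α = max(0.82, 0.70) = 0.82
¬(¬(((β ⇒ α) ∧ ¬β) ⇒ β) ∨ α) = 1 − 0.82 = 0.18

0.18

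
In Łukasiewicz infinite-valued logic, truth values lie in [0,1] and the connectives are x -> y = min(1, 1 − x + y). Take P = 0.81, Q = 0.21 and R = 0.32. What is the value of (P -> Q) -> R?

P -> Q = min(1, 1 − 0.81 + 0.21) = min(1, 0.40) = 0.40
(P -> Q) -> R = min(1, 1 − 0.40 + 0.32) = min(1, 0.92) = 0.92

0.92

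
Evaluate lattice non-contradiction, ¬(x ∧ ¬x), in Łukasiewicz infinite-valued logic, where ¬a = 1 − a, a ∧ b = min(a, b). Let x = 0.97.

¬x = 1 − 0.97 = 0.03
x ∧ ¬x = min(0.97, 0.03) = 0.03
¬(x ∧ ¬x) = 1 − 0.03 = 0.97
(The value 0.97 < 1 shows this instance is not satisfied; not a Ł∞-tautology — its value is 1 − min(a, 1−a).)

0.97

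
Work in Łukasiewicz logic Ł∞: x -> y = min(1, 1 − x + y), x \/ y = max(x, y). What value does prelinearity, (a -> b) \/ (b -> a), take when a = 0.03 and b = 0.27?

1.00

a -> b = min(1, 1 − 0.03 + 0.27) = min(1, 1.24) = 1.00
b -> a = min(1, 1 − 0.27 + 0.03) = min(1, 0.76) = 0.76
(a -> b) \/ (b -> a) = max(1.00, 0.76) = 1.00
(As expected: a Ł∞-tautology — holds in every MV-chain.)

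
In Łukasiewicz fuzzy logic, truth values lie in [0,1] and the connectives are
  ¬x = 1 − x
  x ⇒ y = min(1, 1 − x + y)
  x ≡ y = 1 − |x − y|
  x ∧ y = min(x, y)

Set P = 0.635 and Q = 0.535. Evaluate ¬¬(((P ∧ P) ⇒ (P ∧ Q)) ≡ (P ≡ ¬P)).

0.830

P ∧ P = min(0.635, 0.635) = 0.635
P ∧ Q = min(0.635, 0.535) = 0.535
(P ∧ P) ⇒ (P ∧ Q) = min(1, 1 − 0.635 + 0.535) = min(1, 0.900) = 0.900
¬P = 1 − 0.635 = 0.365
P ≡ ¬P = 1 − |0.635 − 0.365| = 1 − 0.270 = 0.730
((P ∧ P) ⇒ (P ∧ Q)) ≡ (P ≡ ¬P) = 1 − |0.900 − 0.730| = 1 − 0.170 = 0.830
¬(((P ∧ P) ⇒ (P ∧ Q)) ≡ (P ≡ ¬P)) = 1 − 0.830 = 0.170
¬¬(((P ∧ P) ⇒ (P ∧ Q)) ≡ (P ≡ ¬P)) = 1 − 0.170 = 0.830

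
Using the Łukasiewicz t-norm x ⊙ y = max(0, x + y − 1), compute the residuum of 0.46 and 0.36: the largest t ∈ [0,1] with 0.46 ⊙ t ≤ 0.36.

0.90

The residuum of the Łukasiewicz t-norm gives the supremum: min(1, 1 − 0.46 + 0.36).
1 − 0.46 + 0.36 = 0.90, so t = min(1, 0.90) = 0.90.
Check: 0.46 ⊙ 0.90 = max(0, 0.36) = 0.36 ≤ 0.36.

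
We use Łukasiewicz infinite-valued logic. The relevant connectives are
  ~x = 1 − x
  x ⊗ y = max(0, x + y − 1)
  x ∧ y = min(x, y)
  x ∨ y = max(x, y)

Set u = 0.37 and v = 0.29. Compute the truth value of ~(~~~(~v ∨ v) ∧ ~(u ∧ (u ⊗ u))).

0.71

~v = 1 − 0.29 = 0.71
~v ∨ v = max(0.71, 0.29) = 0.71
~(~v ∨ v) = 1 − 0.71 = 0.29
~~(~v ∨ v) = 1 − 0.29 = 0.71
~~~(~v ∨ v) = 1 − 0.71 = 0.29
u ⊗ u = max(0, 0.37 + 0.37 − 1) = max(0, -0.26) = 0.00
u ∧ (u ⊗ u) = min(0.37, 0.00) = 0.00
~(u ∧ (u ⊗ u)) = 1 − 0.00 = 1.00
~~~(~v ∨ v) ∧ ~(u ∧ (u ⊗ u)) = min(0.29, 1.00) = 0.29
~(~~~(~v ∨ v) ∧ ~(u ∧ (u ⊗ u))) = 1 − 0.29 = 0.71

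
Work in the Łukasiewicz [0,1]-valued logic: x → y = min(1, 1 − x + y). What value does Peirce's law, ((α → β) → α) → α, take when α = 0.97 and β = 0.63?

0.97

α → β = min(1, 1 − 0.97 + 0.63) = min(1, 0.66) = 0.66
(α → β) → α = min(1, 1 − 0.66 + 0.97) = min(1, 1.31) = 1.00
((α → β) → α) → α = min(1, 1 − 1.00 + 0.97) = min(1, 0.97) = 0.97
(The value 0.97 < 1 shows this instance is not satisfied; not a Ł∞-tautology in general.)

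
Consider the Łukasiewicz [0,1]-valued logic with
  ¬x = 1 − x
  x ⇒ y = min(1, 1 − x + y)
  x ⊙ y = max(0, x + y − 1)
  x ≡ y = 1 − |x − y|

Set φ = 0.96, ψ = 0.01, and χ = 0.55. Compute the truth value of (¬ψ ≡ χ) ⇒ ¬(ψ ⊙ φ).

1.00

¬ψ = 1 − 0.01 = 0.99
¬ψ ≡ χ = 1 − |0.99 − 0.55| = 1 − 0.44 = 0.56
ψ ⊙ φ = max(0, 0.01 + 0.96 − 1) = max(0, -0.03) = 0.00
¬(ψ ⊙ φ) = 1 − 0.00 = 1.00
(¬ψ ≡ χ) ⇒ ¬(ψ ⊙ φ) = min(1, 1 − 0.56 + 1.00) = min(1, 1.44) = 1.00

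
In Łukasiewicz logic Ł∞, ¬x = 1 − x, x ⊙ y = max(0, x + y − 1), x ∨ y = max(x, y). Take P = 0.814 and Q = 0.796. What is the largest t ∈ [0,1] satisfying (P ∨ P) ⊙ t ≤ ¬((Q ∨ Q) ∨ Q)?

0.390

P ∨ P = max(0.814, 0.814) = 0.814
So the left factor is P ∨ P = 0.814.
Q ∨ Q = max(0.796, 0.796) = 0.796
(Q ∨ Q) ∨ Q = max(0.796, 0.796) = 0.796
¬((Q ∨ Q) ∨ Q) = 1 − 0.796 = 0.204
So the right-hand bound is ¬((Q ∨ Q) ∨ Q) = 0.204.
The residuum of the Łukasiewicz t-norm gives the supremum: min(1, 1 − 0.814 + 0.204).
1 − 0.814 + 0.204 = 0.390, so t = min(1, 0.390) = 0.390.
Check: 0.814 ⊙ 0.390 = max(0, 0.204) = 0.204 ≤ 0.204.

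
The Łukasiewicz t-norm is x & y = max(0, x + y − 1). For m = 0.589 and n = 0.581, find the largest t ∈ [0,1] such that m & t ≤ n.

The residuum of the Łukasiewicz t-norm gives the supremum: min(1, 1 − 0.589 + 0.581).
1 − 0.589 + 0.581 = 0.992, so t = min(1, 0.992) = 0.992.
Check: 0.589 & 0.992 = max(0, 0.581) = 0.581 ≤ 0.581.

0.992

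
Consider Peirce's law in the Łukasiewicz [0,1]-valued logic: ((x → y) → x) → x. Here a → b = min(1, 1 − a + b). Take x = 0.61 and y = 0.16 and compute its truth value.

x → y = min(1, 1 − 0.61 + 0.16) = min(1, 0.55) = 0.55
(x → y) → x = min(1, 1 − 0.55 + 0.61) = min(1, 1.06) = 1.00
((x → y) → x) → x = min(1, 1 − 1.00 + 0.61) = min(1, 0.61) = 0.61
(The value 0.61 < 1 shows this instance is not satisfied; not a Ł∞-tautology in general.)

0.61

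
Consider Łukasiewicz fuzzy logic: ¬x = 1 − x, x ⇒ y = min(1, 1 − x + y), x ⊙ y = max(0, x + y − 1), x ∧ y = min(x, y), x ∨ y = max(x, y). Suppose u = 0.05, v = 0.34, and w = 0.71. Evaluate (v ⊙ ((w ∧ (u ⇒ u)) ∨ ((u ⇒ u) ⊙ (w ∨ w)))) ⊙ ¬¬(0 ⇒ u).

u ⇒ u = min(1, 1 − 0.05 + 0.05) = min(1, 1.00) = 1.00
w ∧ (u ⇒ u) = min(0.71, 1.00) = 0.71
w ∨ w = max(0.71, 0.71) = 0.71
(u ⇒ u) ⊙ (w ∨ w) = max(0, 1.00 + 0.71 − 1) = max(0, 0.71) = 0.71
(w ∧ (u ⇒ u)) ∨ ((u ⇒ u) ⊙ (w ∨ w)) = max(0.71, 0.71) = 0.71
v ⊙ ((w ∧ (u ⇒ u)) ∨ ((u ⇒ u) ⊙ (w ∨ w))) = max(0, 0.34 + 0.71 − 1) = max(0, 0.05) = 0.05
0 ⇒ u = min(1, 1 − 0.00 + 0.05) = min(1, 1.05) = 1.00
¬(0 ⇒ u) = 1 − 1.00 = 0.00
¬¬(0 ⇒ u) = 1 − 0.00 = 1.00
(v ⊙ ((w ∧ (u ⇒ u)) ∨ ((u ⇒ u) ⊙ (w ∨ w)))) ⊙ ¬¬(0 ⇒ u) = max(0, 0.05 + 1.00 − 1) = max(0, 0.05) = 0.05

0.05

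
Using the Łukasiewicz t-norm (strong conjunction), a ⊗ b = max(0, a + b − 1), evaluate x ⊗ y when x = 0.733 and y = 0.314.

x ⊗ y = max(0, 0.733 + 0.314 − 1) = max(0, 0.047) = 0.047
For comparison, the Gödel (minimum) t-norm min(a, b) would give 0.314.

0.047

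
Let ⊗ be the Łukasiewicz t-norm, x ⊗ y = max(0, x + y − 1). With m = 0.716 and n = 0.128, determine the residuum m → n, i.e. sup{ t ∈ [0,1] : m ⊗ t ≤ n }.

The residuum of the Łukasiewicz t-norm gives the supremum: min(1, 1 − 0.716 + 0.128).
1 − 0.716 + 0.128 = 0.412, so t = min(1, 0.412) = 0.412.
Check: 0.716 ⊗ 0.412 = max(0, 0.128) = 0.128 ≤ 0.128.

0.412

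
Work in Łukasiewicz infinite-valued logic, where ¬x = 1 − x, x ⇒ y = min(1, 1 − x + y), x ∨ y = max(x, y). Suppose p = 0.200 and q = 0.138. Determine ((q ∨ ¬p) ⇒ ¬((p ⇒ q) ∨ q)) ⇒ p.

0.938

¬p = 1 − 0.200 = 0.800
q ∨ ¬p = max(0.138, 0.800) = 0.800
p ⇒ q = min(1, 1 − 0.200 + 0.138) = min(1, 0.938) = 0.938
(p ⇒ q) ∨ q = max(0.938, 0.138) = 0.938
¬((p ⇒ q) ∨ q) = 1 − 0.938 = 0.062
(q ∨ ¬p) ⇒ ¬((p ⇒ q) ∨ q) = min(1, 1 − 0.800 + 0.062) = min(1, 0.262) = 0.262
((q ∨ ¬p) ⇒ ¬((p ⇒ q) ∨ q)) ⇒ p = min(1, 1 − 0.262 + 0.200) = min(1, 0.938) = 0.938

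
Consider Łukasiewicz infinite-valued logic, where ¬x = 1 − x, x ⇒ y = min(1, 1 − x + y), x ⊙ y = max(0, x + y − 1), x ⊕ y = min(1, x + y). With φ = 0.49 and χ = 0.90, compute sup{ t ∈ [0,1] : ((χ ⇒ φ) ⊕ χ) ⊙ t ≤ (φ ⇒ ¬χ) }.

0.61

χ ⇒ φ = min(1, 1 − 0.90 + 0.49) = min(1, 0.59) = 0.59
(χ ⇒ φ) ⊕ χ = min(1, 0.59 + 0.90) = min(1, 1.49) = 1.00
So the left factor is (χ ⇒ φ) ⊕ χ = 1.00.
¬χ = 1 − 0.90 = 0.10
φ ⇒ ¬χ = min(1, 1 − 0.49 + 0.10) = min(1, 0.61) = 0.61
So the right-hand bound is φ ⇒ ¬χ = 0.61.
The residuum of the Łukasiewicz t-norm gives the supremum: min(1, 1 − 1.00 + 0.61).
1 − 1.00 + 0.61 = 0.61, so t = min(1, 0.61) = 0.61.
Check: 1.00 ⊙ 0.61 = max(0, 0.61) = 0.61 ≤ 0.61.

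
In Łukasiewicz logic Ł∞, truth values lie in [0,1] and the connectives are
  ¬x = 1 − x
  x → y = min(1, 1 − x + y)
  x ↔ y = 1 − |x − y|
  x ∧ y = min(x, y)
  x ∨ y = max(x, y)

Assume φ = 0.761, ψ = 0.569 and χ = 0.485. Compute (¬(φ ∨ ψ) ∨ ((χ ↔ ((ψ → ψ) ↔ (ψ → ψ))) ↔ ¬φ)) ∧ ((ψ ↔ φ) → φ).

0.754

φ ∨ ψ = max(0.761, 0.569) = 0.761
¬(φ ∨ ψ) = 1 − 0.761 = 0.239
ψ → ψ = min(1, 1 − 0.569 + 0.569) = min(1, 1.000) = 1.000
(ψ → ψ) ↔ (ψ → ψ) = 1 − |1.000 − 1.000| = 1 − 0.000 = 1.000
χ ↔ ((ψ → ψ) ↔ (ψ → ψ)) = 1 − |0.485 − 1.000| = 1 − 0.515 = 0.485
¬φ = 1 − 0.761 = 0.239
(χ ↔ ((ψ → ψ) ↔ (ψ → ψ))) ↔ ¬φ = 1 − |0.485 − 0.239| = 1 − 0.246 = 0.754
¬(φ ∨ ψ) ∨ ((χ ↔ ((ψ → ψ) ↔ (ψ → ψ))) ↔ ¬φ) = max(0.239, 0.754) = 0.754
ψ ↔ φ = 1 − |0.569 − 0.761| = 1 − 0.192 = 0.808
(ψ ↔ φ) → φ = min(1, 1 − 0.808 + 0.761) = min(1, 0.953) = 0.953
(¬(φ ∨ ψ) ∨ ((χ ↔ ((ψ → ψ) ↔ (ψ → ψ))) ↔ ¬φ)) ∧ ((ψ ↔ φ) → φ) = min(0.754, 0.953) = 0.754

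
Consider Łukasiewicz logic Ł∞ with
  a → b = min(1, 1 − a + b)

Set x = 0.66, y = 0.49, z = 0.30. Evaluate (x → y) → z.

x → y = min(1, 1 − 0.66 + 0.49) = min(1, 0.83) = 0.83
(x → y) → z = min(1, 1 − 0.83 + 0.30) = min(1, 0.47) = 0.47

0.47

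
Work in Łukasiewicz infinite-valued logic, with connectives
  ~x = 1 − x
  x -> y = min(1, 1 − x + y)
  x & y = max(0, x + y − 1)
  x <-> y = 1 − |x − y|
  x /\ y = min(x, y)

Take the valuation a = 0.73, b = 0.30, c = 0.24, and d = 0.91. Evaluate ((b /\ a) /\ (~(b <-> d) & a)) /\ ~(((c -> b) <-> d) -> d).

b /\ a = min(0.30, 0.73) = 0.30
b <-> d = 1 − |0.30 − 0.91| = 1 − 0.61 = 0.39
~(b <-> d) = 1 − 0.39 = 0.61
~(b <-> d) & a = max(0, 0.61 + 0.73 − 1) = max(0, 0.34) = 0.34
(b /\ a) /\ (~(b <-> d) & a) = min(0.30, 0.34) = 0.30
c -> b = min(1, 1 − 0.24 + 0.30) = min(1, 1.06) = 1.00
(c -> b) <-> d = 1 − |1.00 − 0.91| = 1 − 0.09 = 0.91
((c -> b) <-> d) -> d = min(1, 1 − 0.91 + 0.91) = min(1, 1.00) = 1.00
~(((c -> b) <-> d) -> d) = 1 − 1.00 = 0.00
((b /\ a) /\ (~(b <-> d) & a)) /\ ~(((c -> b) <-> d) -> d) = min(0.30, 0.00) = 0.00

0.00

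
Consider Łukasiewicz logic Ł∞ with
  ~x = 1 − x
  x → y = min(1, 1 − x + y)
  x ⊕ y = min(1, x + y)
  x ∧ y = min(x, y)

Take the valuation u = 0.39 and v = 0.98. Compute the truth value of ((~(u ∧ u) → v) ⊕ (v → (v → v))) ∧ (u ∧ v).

0.39

u ∧ u = min(0.39, 0.39) = 0.39
~(u ∧ u) = 1 − 0.39 = 0.61
~(u ∧ u) → v = min(1, 1 − 0.61 + 0.98) = min(1, 1.37) = 1.00
v → v = min(1, 1 − 0.98 + 0.98) = min(1, 1.00) = 1.00
v → (v → v) = min(1, 1 − 0.98 + 1.00) = min(1, 1.02) = 1.00
(~(u ∧ u) → v) ⊕ (v → (v → v)) = min(1, 1.00 + 1.00) = min(1, 2.00) = 1.00
u ∧ v = min(0.39, 0.98) = 0.39
((~(u ∧ u) → v) ⊕ (v → (v → v))) ∧ (u ∧ v) = min(1.00, 0.39) = 0.39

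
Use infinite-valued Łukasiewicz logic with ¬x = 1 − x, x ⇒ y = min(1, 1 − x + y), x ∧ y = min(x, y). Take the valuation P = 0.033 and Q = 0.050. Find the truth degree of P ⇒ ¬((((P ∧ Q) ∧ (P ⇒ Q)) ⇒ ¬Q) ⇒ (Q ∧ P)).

1.000

P ∧ Q = min(0.033, 0.050) = 0.033
P ⇒ Q = min(1, 1 − 0.033 + 0.050) = min(1, 1.017) = 1.000
(P ∧ Q) ∧ (P ⇒ Q) = min(0.033, 1.000) = 0.033
¬Q = 1 − 0.050 = 0.950
((P ∧ Q) ∧ (P ⇒ Q)) ⇒ ¬Q = min(1, 1 − 0.033 + 0.950) = min(1, 1.917) = 1.000
Q ∧ P = min(0.050, 0.033) = 0.033
(((P ∧ Q) ∧ (P ⇒ Q)) ⇒ ¬Q) ⇒ (Q ∧ P) = min(1, 1 − 1.000 + 0.033) = min(1, 0.033) = 0.033
¬((((P ∧ Q) ∧ (P ⇒ Q)) ⇒ ¬Q) ⇒ (Q ∧ P)) = 1 − 0.033 = 0.967
P ⇒ ¬((((P ∧ Q) ∧ (P ⇒ Q)) ⇒ ¬Q) ⇒ (Q ∧ P)) = min(1, 1 − 0.033 + 0.967) = min(1, 1.934) = 1.000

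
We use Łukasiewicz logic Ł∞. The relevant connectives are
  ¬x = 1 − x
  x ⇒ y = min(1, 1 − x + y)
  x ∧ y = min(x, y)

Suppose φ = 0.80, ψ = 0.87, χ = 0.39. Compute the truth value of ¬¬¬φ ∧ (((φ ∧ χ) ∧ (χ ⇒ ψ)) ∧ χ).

0.20

¬φ = 1 − 0.80 = 0.20
¬¬φ = 1 − 0.20 = 0.80
¬¬¬φ = 1 − 0.80 = 0.20
φ ∧ χ = min(0.80, 0.39) = 0.39
χ ⇒ ψ = min(1, 1 − 0.39 + 0.87) = min(1, 1.48) = 1.00
(φ ∧ χ) ∧ (χ ⇒ ψ) = min(0.39, 1.00) = 0.39
((φ ∧ χ) ∧ (χ ⇒ ψ)) ∧ χ = min(0.39, 0.39) = 0.39
¬¬¬φ ∧ (((φ ∧ χ) ∧ (χ ⇒ ψ)) ∧ χ) = min(0.20, 0.39) = 0.20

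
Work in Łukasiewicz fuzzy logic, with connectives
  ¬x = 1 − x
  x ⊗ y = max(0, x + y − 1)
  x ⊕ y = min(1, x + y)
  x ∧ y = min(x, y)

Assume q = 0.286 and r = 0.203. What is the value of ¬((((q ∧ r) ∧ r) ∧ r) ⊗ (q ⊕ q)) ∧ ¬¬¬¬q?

0.286

q ∧ r = min(0.286, 0.203) = 0.203
(q ∧ r) ∧ r = min(0.203, 0.203) = 0.203
((q ∧ r) ∧ r) ∧ r = min(0.203, 0.203) = 0.203
q ⊕ q = min(1, 0.286 + 0.286) = min(1, 0.572) = 0.572
(((q ∧ r) ∧ r) ∧ r) ⊗ (q ⊕ q) = max(0, 0.203 + 0.572 − 1) = max(0, -0.225) = 0.000
¬((((q ∧ r) ∧ r) ∧ r) ⊗ (q ⊕ q)) = 1 − 0.000 = 1.000
¬q = 1 − 0.286 = 0.714
¬¬q = 1 − 0.714 = 0.286
¬¬¬q = 1 − 0.286 = 0.714
¬¬¬¬q = 1 − 0.714 = 0.286
¬((((q ∧ r) ∧ r) ∧ r) ⊗ (q ⊕ q)) ∧ ¬¬¬¬q = min(1.000, 0.286) = 0.286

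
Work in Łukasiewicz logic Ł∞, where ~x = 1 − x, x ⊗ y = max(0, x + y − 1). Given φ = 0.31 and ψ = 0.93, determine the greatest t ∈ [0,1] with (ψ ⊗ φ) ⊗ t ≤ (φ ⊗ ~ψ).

0.76

ψ ⊗ φ = max(0, 0.93 + 0.31 − 1) = max(0, 0.24) = 0.24
So the left factor is ψ ⊗ φ = 0.24.
~ψ = 1 − 0.93 = 0.07
φ ⊗ ~ψ = max(0, 0.31 + 0.07 − 1) = max(0, -0.62) = 0.00
So the right-hand bound is φ ⊗ ~ψ = 0.00.
The residuum of the Łukasiewicz t-norm gives the supremum: min(1, 1 − 0.24 + 0.00).
1 − 0.24 + 0.00 = 0.76, so t = min(1, 0.76) = 0.76.
Check: 0.24 ⊗ 0.76 = max(0, 0.00) = 0.00 ≤ 0.00.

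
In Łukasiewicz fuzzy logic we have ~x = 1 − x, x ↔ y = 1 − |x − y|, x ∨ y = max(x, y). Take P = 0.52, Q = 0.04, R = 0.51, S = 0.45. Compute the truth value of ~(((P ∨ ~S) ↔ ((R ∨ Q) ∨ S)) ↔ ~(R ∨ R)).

0.47

~S = 1 − 0.45 = 0.55
P ∨ ~S = max(0.52, 0.55) = 0.55
R ∨ Q = max(0.51, 0.04) = 0.51
(R ∨ Q) ∨ S = max(0.51, 0.45) = 0.51
(P ∨ ~S) ↔ ((R ∨ Q) ∨ S) = 1 − |0.55 − 0.51| = 1 − 0.04 = 0.96
R ∨ R = max(0.51, 0.51) = 0.51
~(R ∨ R) = 1 − 0.51 = 0.49
((P ∨ ~S) ↔ ((R ∨ Q) ∨ S)) ↔ ~(R ∨ R) = 1 − |0.96 − 0.49| = 1 − 0.47 = 0.53
~(((P ∨ ~S) ↔ ((R ∨ Q) ∨ S)) ↔ ~(R ∨ R)) = 1 − 0.53 = 0.47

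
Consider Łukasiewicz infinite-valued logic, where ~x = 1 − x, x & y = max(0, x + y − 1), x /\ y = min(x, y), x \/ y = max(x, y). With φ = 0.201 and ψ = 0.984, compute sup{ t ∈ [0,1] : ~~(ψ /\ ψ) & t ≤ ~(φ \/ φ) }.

ψ /\ ψ = min(0.984, 0.984) = 0.984
~(ψ /\ ψ) = 1 − 0.984 = 0.016
~~(ψ /\ ψ) = 1 − 0.016 = 0.984
So the left factor is ~~(ψ /\ ψ) = 0.984.
φ \/ φ = max(0.201, 0.201) = 0.201
~(φ \/ φ) = 1 − 0.201 = 0.799
So the right-hand bound is ~(φ \/ φ) = 0.799.
The residuum of the Łukasiewicz t-norm gives the supremum: min(1, 1 − 0.984 + 0.799).
1 − 0.984 + 0.799 = 0.815, so t = min(1, 0.815) = 0.815.
Check: 0.984 & 0.815 = max(0, 0.799) = 0.799 ≤ 0.799.

0.815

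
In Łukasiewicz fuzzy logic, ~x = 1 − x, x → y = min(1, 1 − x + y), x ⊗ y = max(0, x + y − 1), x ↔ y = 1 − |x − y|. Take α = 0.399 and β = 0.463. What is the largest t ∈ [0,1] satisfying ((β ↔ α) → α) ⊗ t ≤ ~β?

1.000

β ↔ α = 1 − |0.463 − 0.399| = 1 − 0.064 = 0.936
(β ↔ α) → α = min(1, 1 − 0.936 + 0.399) = min(1, 0.463) = 0.463
So the left factor is (β ↔ α) → α = 0.463.
~β = 1 − 0.463 = 0.537
So the right-hand bound is ~β = 0.537.
The residuum of the Łukasiewicz t-norm gives the supremum: min(1, 1 − 0.463 + 0.537).
1 − 0.463 + 0.537 = 1.074, so t = min(1, 1.074) = 1.000.
Check: 0.463 ⊗ 1.000 = max(0, 0.463) = 0.463 ≤ 0.537.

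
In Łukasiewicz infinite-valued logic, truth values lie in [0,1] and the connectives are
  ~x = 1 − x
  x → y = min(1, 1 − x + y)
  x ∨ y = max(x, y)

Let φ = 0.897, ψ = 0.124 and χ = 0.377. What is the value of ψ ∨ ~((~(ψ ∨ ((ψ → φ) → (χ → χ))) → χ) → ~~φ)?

ψ → φ = min(1, 1 − 0.124 + 0.897) = min(1, 1.773) = 1.000
χ → χ = min(1, 1 − 0.377 + 0.377) = min(1, 1.000) = 1.000
(ψ → φ) → (χ → χ) = min(1, 1 − 1.000 + 1.000) = min(1, 1.000) = 1.000
ψ ∨ ((ψ → φ) → (χ → χ)) = max(0.124, 1.000) = 1.000
~(ψ ∨ ((ψ → φ) → (χ → χ))) = 1 − 1.000 = 0.000
~(ψ ∨ ((ψ → φ) → (χ → χ))) → χ = min(1, 1 − 0.000 + 0.377) = min(1, 1.377) = 1.000
~φ = 1 − 0.897 = 0.103
~~φ = 1 − 0.103 = 0.897
(~(ψ ∨ ((ψ → φ) → (χ → χ))) → χ) → ~~φ = min(1, 1 − 1.000 + 0.897) = min(1, 0.897) = 0.897
~((~(ψ ∨ ((ψ → φ) → (χ → χ))) → χ) → ~~φ) = 1 − 0.897 = 0.103
ψ ∨ ~((~(ψ ∨ ((ψ → φ) → (χ → χ))) → χ) → ~~φ) = max(0.124, 0.103) = 0.124

0.124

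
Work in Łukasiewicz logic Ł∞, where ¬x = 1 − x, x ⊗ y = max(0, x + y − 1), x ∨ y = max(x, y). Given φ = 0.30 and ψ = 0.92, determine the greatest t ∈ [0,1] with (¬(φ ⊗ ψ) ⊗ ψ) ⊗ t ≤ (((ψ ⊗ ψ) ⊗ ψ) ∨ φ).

1.00

φ ⊗ ψ = max(0, 0.30 + 0.92 − 1) = max(0, 0.22) = 0.22
¬(φ ⊗ ψ) = 1 − 0.22 = 0.78
¬(φ ⊗ ψ) ⊗ ψ = max(0, 0.78 + 0.92 − 1) = max(0, 0.70) = 0.70
So the left factor is ¬(φ ⊗ ψ) ⊗ ψ = 0.70.
ψ ⊗ ψ = max(0, 0.92 + 0.92 − 1) = max(0, 0.84) = 0.84
(ψ ⊗ ψ) ⊗ ψ = max(0, 0.84 + 0.92 − 1) = max(0, 0.76) = 0.76
((ψ ⊗ ψ) ⊗ ψ) ∨ φ = max(0.76, 0.30) = 0.76
So the right-hand bound is ((ψ ⊗ ψ) ⊗ ψ) ∨ φ = 0.76.
The residuum of the Łukasiewicz t-norm gives the supremum: min(1, 1 − 0.70 + 0.76).
1 − 0.70 + 0.76 = 1.06, so t = min(1, 1.06) = 1.00.
Check: 0.70 ⊗ 1.00 = max(0, 0.70) = 0.70 ≤ 0.76.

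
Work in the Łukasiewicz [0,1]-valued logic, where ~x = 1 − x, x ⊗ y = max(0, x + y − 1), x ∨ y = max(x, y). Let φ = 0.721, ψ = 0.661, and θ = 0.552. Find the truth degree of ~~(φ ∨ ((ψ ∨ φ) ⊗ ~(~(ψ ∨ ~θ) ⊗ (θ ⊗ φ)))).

ψ ∨ φ = max(0.661, 0.721) = 0.721
~θ = 1 − 0.552 = 0.448
ψ ∨ ~θ = max(0.661, 0.448) = 0.661
~(ψ ∨ ~θ) = 1 − 0.661 = 0.339
θ ⊗ φ = max(0, 0.552 + 0.721 − 1) = max(0, 0.273) = 0.273
~(ψ ∨ ~θ) ⊗ (θ ⊗ φ) = max(0, 0.339 + 0.273 − 1) = max(0, -0.388) = 0.000
~(~(ψ ∨ ~θ) ⊗ (θ ⊗ φ)) = 1 − 0.000 = 1.000
(ψ ∨ φ) ⊗ ~(~(ψ ∨ ~θ) ⊗ (θ ⊗ φ)) = max(0, 0.721 + 1.000 − 1) = max(0, 0.721) = 0.721
φ ∨ ((ψ ∨ φ) ⊗ ~(~(ψ ∨ ~θ) ⊗ (θ ⊗ φ))) = max(0.721, 0.721) = 0.721
~(φ ∨ ((ψ ∨ φ) ⊗ ~(~(ψ ∨ ~θ) ⊗ (θ ⊗ φ)))) = 1 − 0.721 = 0.279
~~(φ ∨ ((ψ ∨ φ) ⊗ ~(~(ψ ∨ ~θ) ⊗ (θ ⊗ φ)))) = 1 − 0.279 = 0.721

0.721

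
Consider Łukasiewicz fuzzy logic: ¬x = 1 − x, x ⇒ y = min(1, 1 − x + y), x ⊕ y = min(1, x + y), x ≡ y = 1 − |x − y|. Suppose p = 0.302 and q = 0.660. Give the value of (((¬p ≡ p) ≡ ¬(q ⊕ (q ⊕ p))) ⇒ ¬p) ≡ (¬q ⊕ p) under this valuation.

0.642

¬p = 1 − 0.302 = 0.698
¬p ≡ p = 1 − |0.698 − 0.302| = 1 − 0.396 = 0.604
q ⊕ p = min(1, 0.660 + 0.302) = min(1, 0.962) = 0.962
q ⊕ (q ⊕ p) = min(1, 0.660 + 0.962) = min(1, 1.622) = 1.000
¬(q ⊕ (q ⊕ p)) = 1 − 1.000 = 0.000
(¬p ≡ p) ≡ ¬(q ⊕ (q ⊕ p)) = 1 − |0.604 − 0.000| = 1 − 0.604 = 0.396
((¬p ≡ p) ≡ ¬(q ⊕ (q ⊕ p))) ⇒ ¬p = min(1, 1 − 0.396 + 0.698) = min(1, 1.302) = 1.000
¬q = 1 − 0.660 = 0.340
¬q ⊕ p = min(1, 0.340 + 0.302) = min(1, 0.642) = 0.642
(((¬p ≡ p) ≡ ¬(q ⊕ (q ⊕ p))) ⇒ ¬p) ≡ (¬q ⊕ p) = 1 − |1.000 − 0.642| = 1 − 0.358 = 0.642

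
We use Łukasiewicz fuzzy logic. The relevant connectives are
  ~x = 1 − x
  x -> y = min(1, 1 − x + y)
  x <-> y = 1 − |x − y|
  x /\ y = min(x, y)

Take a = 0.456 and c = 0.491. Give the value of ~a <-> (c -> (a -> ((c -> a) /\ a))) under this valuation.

0.544

~a = 1 − 0.456 = 0.544
c -> a = min(1, 1 − 0.491 + 0.456) = min(1, 0.965) = 0.965
(c -> a) /\ a = min(0.965, 0.456) = 0.456
a -> ((c -> a) /\ a) = min(1, 1 − 0.456 + 0.456) = min(1, 1.000) = 1.000
c -> (a -> ((c -> a) /\ a)) = min(1, 1 − 0.491 + 1.000) = min(1, 1.509) = 1.000
~a <-> (c -> (a -> ((c -> a) /\ a))) = 1 − |0.544 − 1.000| = 1 − 0.456 = 0.544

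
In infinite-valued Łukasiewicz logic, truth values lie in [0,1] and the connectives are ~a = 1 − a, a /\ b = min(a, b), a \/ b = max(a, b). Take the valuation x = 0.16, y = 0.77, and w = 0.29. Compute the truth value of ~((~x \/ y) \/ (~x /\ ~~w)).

0.16

~x = 1 − 0.16 = 0.84
~x \/ y = max(0.84, 0.77) = 0.84
~w = 1 − 0.29 = 0.71
~~w = 1 − 0.71 = 0.29
~x /\ ~~w = min(0.84, 0.29) = 0.29
(~x \/ y) \/ (~x /\ ~~w) = max(0.84, 0.29) = 0.84
~((~x \/ y) \/ (~x /\ ~~w)) = 1 − 0.84 = 0.16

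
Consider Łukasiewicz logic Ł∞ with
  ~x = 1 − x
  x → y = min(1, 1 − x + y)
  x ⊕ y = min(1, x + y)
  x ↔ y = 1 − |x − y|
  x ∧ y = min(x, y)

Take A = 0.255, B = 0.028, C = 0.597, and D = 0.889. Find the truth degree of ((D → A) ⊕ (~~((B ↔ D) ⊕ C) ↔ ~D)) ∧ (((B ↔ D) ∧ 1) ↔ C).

0.542

D → A = min(1, 1 − 0.889 + 0.255) = min(1, 0.366) = 0.366
B ↔ D = 1 − |0.028 − 0.889| = 1 − 0.861 = 0.139
(B ↔ D) ⊕ C = min(1, 0.139 + 0.597) = min(1, 0.736) = 0.736
~((B ↔ D) ⊕ C) = 1 − 0.736 = 0.264
~~((B ↔ D) ⊕ C) = 1 − 0.264 = 0.736
~D = 1 − 0.889 = 0.111
~~((B ↔ D) ⊕ C) ↔ ~D = 1 − |0.736 − 0.111| = 1 − 0.625 = 0.375
(D → A) ⊕ (~~((B ↔ D) ⊕ C) ↔ ~D) = min(1, 0.366 + 0.375) = min(1, 0.741) = 0.741
(B ↔ D) ∧ 1 = min(0.139, 1.000) = 0.139
((B ↔ D) ∧ 1) ↔ C = 1 − |0.139 − 0.597| = 1 − 0.458 = 0.542
((D → A) ⊕ (~~((B ↔ D) ⊕ C) ↔ ~D)) ∧ (((B ↔ D) ∧ 1) ↔ C) = min(0.741, 0.542) = 0.542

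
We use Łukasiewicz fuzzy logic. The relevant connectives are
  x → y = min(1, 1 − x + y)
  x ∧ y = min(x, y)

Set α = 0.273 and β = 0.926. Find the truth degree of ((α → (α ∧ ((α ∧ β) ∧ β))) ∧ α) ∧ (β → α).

0.273

α ∧ β = min(0.273, 0.926) = 0.273
(α ∧ β) ∧ β = min(0.273, 0.926) = 0.273
α ∧ ((α ∧ β) ∧ β) = min(0.273, 0.273) = 0.273
α → (α ∧ ((α ∧ β) ∧ β)) = min(1, 1 − 0.273 + 0.273) = min(1, 1.000) = 1.000
(α → (α ∧ ((α ∧ β) ∧ β))) ∧ α = min(1.000, 0.273) = 0.273
β → α = min(1, 1 − 0.926 + 0.273) = min(1, 0.347) = 0.347
((α → (α ∧ ((α ∧ β) ∧ β))) ∧ α) ∧ (β → α) = min(0.273, 0.347) = 0.273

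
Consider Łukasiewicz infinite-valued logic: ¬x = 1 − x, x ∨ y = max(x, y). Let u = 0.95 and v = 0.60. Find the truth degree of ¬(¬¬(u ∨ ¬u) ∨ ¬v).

0.05

¬u = 1 − 0.95 = 0.05
u ∨ ¬u = max(0.95, 0.05) = 0.95
¬(u ∨ ¬u) = 1 − 0.95 = 0.05
¬¬(u ∨ ¬u) = 1 − 0.05 = 0.95
¬v = 1 − 0.60 = 0.40
¬¬(u ∨ ¬u) ∨ ¬v = max(0.95, 0.40) = 0.95
¬(¬¬(u ∨ ¬u) ∨ ¬v) = 1 − 0.95 = 0.05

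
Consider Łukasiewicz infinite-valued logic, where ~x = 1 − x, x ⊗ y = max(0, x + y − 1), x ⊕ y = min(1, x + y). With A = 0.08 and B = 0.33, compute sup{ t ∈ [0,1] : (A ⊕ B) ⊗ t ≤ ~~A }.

0.67

A ⊕ B = min(1, 0.08 + 0.33) = min(1, 0.41) = 0.41
So the left factor is A ⊕ B = 0.41.
~A = 1 − 0.08 = 0.92
~~A = 1 − 0.92 = 0.08
So the right-hand bound is ~~A = 0.08.
The residuum of the Łukasiewicz t-norm gives the supremum: min(1, 1 − 0.41 + 0.08).
1 − 0.41 + 0.08 = 0.67, so t = min(1, 0.67) = 0.67.
Check: 0.41 ⊗ 0.67 = max(0, 0.08) = 0.08 ≤ 0.08.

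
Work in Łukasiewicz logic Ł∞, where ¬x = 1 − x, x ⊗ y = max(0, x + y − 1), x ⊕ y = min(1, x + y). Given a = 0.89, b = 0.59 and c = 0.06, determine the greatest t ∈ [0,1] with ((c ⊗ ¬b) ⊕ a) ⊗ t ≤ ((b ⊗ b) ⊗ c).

0.11

¬b = 1 − 0.59 = 0.41
c ⊗ ¬b = max(0, 0.06 + 0.41 − 1) = max(0, -0.53) = 0.00
(c ⊗ ¬b) ⊕ a = min(1, 0.00 + 0.89) = min(1, 0.89) = 0.89
So the left factor is (c ⊗ ¬b) ⊕ a = 0.89.
b ⊗ b = max(0, 0.59 + 0.59 − 1) = max(0, 0.18) = 0.18
(b ⊗ b) ⊗ c = max(0, 0.18 + 0.06 − 1) = max(0, -0.76) = 0.00
So the right-hand bound is (b ⊗ b) ⊗ c = 0.00.
The residuum of the Łukasiewicz t-norm gives the supremum: min(1, 1 − 0.89 + 0.00).
1 − 0.89 + 0.00 = 0.11, so t = min(1, 0.11) = 0.11.
Check: 0.89 ⊗ 0.11 = max(0, 0.00) = 0.00 ≤ 0.00.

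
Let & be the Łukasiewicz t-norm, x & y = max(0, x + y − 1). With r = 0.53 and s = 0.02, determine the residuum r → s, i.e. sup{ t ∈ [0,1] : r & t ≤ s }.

0.49

The residuum of the Łukasiewicz t-norm gives the supremum: min(1, 1 − 0.53 + 0.02).
1 − 0.53 + 0.02 = 0.49, so t = min(1, 0.49) = 0.49.
Check: 0.53 & 0.49 = max(0, 0.02) = 0.02 ≤ 0.02.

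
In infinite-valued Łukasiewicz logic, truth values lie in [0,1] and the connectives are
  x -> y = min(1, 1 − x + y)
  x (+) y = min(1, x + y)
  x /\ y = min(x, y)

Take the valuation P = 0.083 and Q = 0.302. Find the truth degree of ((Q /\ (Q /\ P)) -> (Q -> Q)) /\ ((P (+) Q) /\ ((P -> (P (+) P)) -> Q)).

0.302

Q /\ P = min(0.302, 0.083) = 0.083
Q /\ (Q /\ P) = min(0.302, 0.083) = 0.083
Q -> Q = min(1, 1 − 0.302 + 0.302) = min(1, 1.000) = 1.000
(Q /\ (Q /\ P)) -> (Q -> Q) = min(1, 1 − 0.083 + 1.000) = min(1, 1.917) = 1.000
P (+) Q = min(1, 0.083 + 0.302) = min(1, 0.385) = 0.385
P (+) P = min(1, 0.083 + 0.083) = min(1, 0.166) = 0.166
P -> (P (+) P) = min(1, 1 − 0.083 + 0.166) = min(1, 1.083) = 1.000
(P -> (P (+) P)) -> Q = min(1, 1 − 1.000 + 0.302) = min(1, 0.302) = 0.302
(P (+) Q) /\ ((P -> (P (+) P)) -> Q) = min(0.385, 0.302) = 0.302
((Q /\ (Q /\ P)) -> (Q -> Q)) /\ ((P (+) Q) /\ ((P -> (P (+) P)) -> Q)) = min(1.000, 0.302) = 0.302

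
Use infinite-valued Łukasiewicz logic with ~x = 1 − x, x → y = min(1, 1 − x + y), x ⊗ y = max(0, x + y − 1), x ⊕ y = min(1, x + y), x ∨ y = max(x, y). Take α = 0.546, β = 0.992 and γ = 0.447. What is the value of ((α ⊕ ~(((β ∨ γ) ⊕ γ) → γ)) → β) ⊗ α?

β ∨ γ = max(0.992, 0.447) = 0.992
(β ∨ γ) ⊕ γ = min(1, 0.992 + 0.447) = min(1, 1.439) = 1.000
((β ∨ γ) ⊕ γ) → γ = min(1, 1 − 1.000 + 0.447) = min(1, 0.447) = 0.447
~(((β ∨ γ) ⊕ γ) → γ) = 1 − 0.447 = 0.553
α ⊕ ~(((β ∨ γ) ⊕ γ) → γ) = min(1, 0.546 + 0.553) = min(1, 1.099) = 1.000
(α ⊕ ~(((β ∨ γ) ⊕ γ) → γ)) → β = min(1, 1 − 1.000 + 0.992) = min(1, 0.992) = 0.992
((α ⊕ ~(((β ∨ γ) ⊕ γ) → γ)) → β) ⊗ α = max(0, 0.992 + 0.546 − 1) = max(0, 0.538) = 0.538

0.538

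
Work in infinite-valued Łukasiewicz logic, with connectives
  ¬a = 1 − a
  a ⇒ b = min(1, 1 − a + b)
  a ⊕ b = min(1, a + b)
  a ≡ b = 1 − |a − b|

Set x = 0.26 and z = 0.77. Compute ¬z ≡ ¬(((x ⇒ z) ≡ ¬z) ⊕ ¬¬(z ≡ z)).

¬z = 1 − 0.77 = 0.23
x ⇒ z = min(1, 1 − 0.26 + 0.77) = min(1, 1.51) = 1.00
(x ⇒ z) ≡ ¬z = 1 − |1.00 − 0.23| = 1 − 0.77 = 0.23
z ≡ z = 1 − |0.77 − 0.77| = 1 − 0.00 = 1.00
¬(z ≡ z) = 1 − 1.00 = 0.00
¬¬(z ≡ z) = 1 − 0.00 = 1.00
((x ⇒ z) ≡ ¬z) ⊕ ¬¬(z ≡ z) = min(1, 0.23 + 1.00) = min(1, 1.23) = 1.00
¬(((x ⇒ z) ≡ ¬z) ⊕ ¬¬(z ≡ z)) = 1 − 1.00 = 0.00
¬z ≡ ¬(((x ⇒ z) ≡ ¬z) ⊕ ¬¬(z ≡ z)) = 1 − |0.23 − 0.00| = 1 − 0.23 = 0.77

0.77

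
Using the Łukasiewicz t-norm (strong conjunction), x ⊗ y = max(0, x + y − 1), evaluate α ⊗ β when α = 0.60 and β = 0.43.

α ⊗ β = max(0, 0.60 + 0.43 − 1) = max(0, 0.03) = 0.03
For comparison, the Gödel (minimum) t-norm min(x, y) would give 0.43.

0.03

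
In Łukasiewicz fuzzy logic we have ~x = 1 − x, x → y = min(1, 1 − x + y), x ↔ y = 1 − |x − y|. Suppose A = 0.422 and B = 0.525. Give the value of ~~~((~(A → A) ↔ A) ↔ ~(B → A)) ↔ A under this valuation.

0.947

A → A = min(1, 1 − 0.422 + 0.422) = min(1, 1.000) = 1.000
~(A → A) = 1 − 1.000 = 0.000
~(A → A) ↔ A = 1 − |0.000 − 0.422| = 1 − 0.422 = 0.578
B → A = min(1, 1 − 0.525 + 0.422) = min(1, 0.897) = 0.897
~(B → A) = 1 − 0.897 = 0.103
(~(A → A) ↔ A) ↔ ~(B → A) = 1 − |0.578 − 0.103| = 1 − 0.475 = 0.525
~((~(A → A) ↔ A) ↔ ~(B → A)) = 1 − 0.525 = 0.475
~~((~(A → A) ↔ A) ↔ ~(B → A)) = 1 − 0.475 = 0.525
~~~((~(A → A) ↔ A) ↔ ~(B → A)) = 1 − 0.525 = 0.475
~~~((~(A → A) ↔ A) ↔ ~(B → A)) ↔ A = 1 − |0.475 − 0.422| = 1 − 0.053 = 0.947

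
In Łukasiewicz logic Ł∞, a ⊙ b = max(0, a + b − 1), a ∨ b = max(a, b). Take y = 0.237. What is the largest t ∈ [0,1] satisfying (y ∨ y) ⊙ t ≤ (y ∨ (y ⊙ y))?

y ∨ y = max(0.237, 0.237) = 0.237
So the left factor is y ∨ y = 0.237.
y ⊙ y = max(0, 0.237 + 0.237 − 1) = max(0, -0.526) = 0.000
y ∨ (y ⊙ y) = max(0.237, 0.000) = 0.237
So the right-hand bound is y ∨ (y ⊙ y) = 0.237.
The residuum of the Łukasiewicz t-norm gives the supremum: min(1, 1 − 0.237 + 0.237).
1 − 0.237 + 0.237 = 1.000, so t = min(1, 1.000) = 1.000.
Check: 0.237 ⊙ 1.000 = max(0, 0.237) = 0.237 ≤ 0.237.

1.000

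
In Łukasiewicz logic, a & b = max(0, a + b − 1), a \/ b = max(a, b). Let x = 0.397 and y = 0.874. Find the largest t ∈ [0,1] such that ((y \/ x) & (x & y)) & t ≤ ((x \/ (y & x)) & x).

y \/ x = max(0.874, 0.397) = 0.874
x & y = max(0, 0.397 + 0.874 − 1) = max(0, 0.271) = 0.271
(y \/ x) & (x & y) = max(0, 0.874 + 0.271 − 1) = max(0, 0.145) = 0.145
So the left factor is (y \/ x) & (x & y) = 0.145.
y & x = max(0, 0.874 + 0.397 − 1) = max(0, 0.271) = 0.271
x \/ (y & x) = max(0.397, 0.271) = 0.397
(x \/ (y & x)) & x = max(0, 0.397 + 0.397 − 1) = max(0, -0.206) = 0.000
So the right-hand bound is (x \/ (y & x)) & x = 0.000.
The residuum of the Łukasiewicz t-norm gives the supremum: min(1, 1 − 0.145 + 0.000).
1 − 0.145 + 0.000 = 0.855, so t = min(1, 0.855) = 0.855.
Check: 0.145 & 0.855 = max(0, 0.000) = 0.000 ≤ 0.000.

0.855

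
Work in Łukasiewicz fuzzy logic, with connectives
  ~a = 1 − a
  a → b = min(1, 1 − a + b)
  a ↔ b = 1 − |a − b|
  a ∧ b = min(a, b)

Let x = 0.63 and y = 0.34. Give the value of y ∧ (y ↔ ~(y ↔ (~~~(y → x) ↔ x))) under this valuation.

y → x = min(1, 1 − 0.34 + 0.63) = min(1, 1.29) = 1.00
~(y → x) = 1 − 1.00 = 0.00
~~(y → x) = 1 − 0.00 = 1.00
~~~(y → x) = 1 − 1.00 = 0.00
~~~(y → x) ↔ x = 1 − |0.00 − 0.63| = 1 − 0.63 = 0.37
y ↔ (~~~(y → x) ↔ x) = 1 − |0.34 − 0.37| = 1 − 0.03 = 0.97
~(y ↔ (~~~(y → x) ↔ x)) = 1 − 0.97 = 0.03
y ↔ ~(y ↔ (~~~(y → x) ↔ x)) = 1 − |0.34 − 0.03| = 1 − 0.31 = 0.69
y ∧ (y ↔ ~(y ↔ (~~~(y → x) ↔ x))) = min(0.34, 0.69) = 0.34

0.34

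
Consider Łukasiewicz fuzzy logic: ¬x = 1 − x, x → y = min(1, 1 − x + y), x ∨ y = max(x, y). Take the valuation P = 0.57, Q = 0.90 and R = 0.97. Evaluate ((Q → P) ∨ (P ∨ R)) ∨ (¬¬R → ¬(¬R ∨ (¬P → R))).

0.97

Q → P = min(1, 1 − 0.90 + 0.57) = min(1, 0.67) = 0.67
P ∨ R = max(0.57, 0.97) = 0.97
(Q → P) ∨ (P ∨ R) = max(0.67, 0.97) = 0.97
¬R = 1 − 0.97 = 0.03
¬¬R = 1 − 0.03 = 0.97
¬P = 1 − 0.57 = 0.43
¬P → R = min(1, 1 − 0.43 + 0.97) = min(1, 1.54) = 1.00
¬R ∨ (¬P → R) = max(0.03, 1.00) = 1.00
¬(¬R ∨ (¬P → R)) = 1 − 1.00 = 0.00
¬¬R → ¬(¬R ∨ (¬P → R)) = min(1, 1 − 0.97 + 0.00) = min(1, 0.03) = 0.03
((Q → P) ∨ (P ∨ R)) ∨ (¬¬R → ¬(¬R ∨ (¬P → R))) = max(0.97, 0.03) = 0.97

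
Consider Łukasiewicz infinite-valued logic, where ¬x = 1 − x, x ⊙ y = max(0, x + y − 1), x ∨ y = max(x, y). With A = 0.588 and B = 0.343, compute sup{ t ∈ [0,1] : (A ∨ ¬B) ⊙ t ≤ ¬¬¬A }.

¬B = 1 − 0.343 = 0.657
A ∨ ¬B = max(0.588, 0.657) = 0.657
So the left factor is A ∨ ¬B = 0.657.
¬A = 1 − 0.588 = 0.412
¬¬A = 1 − 0.412 = 0.588
¬¬¬A = 1 − 0.588 = 0.412
So the right-hand bound is ¬¬¬A = 0.412.
The residuum of the Łukasiewicz t-norm gives the supremum: min(1, 1 − 0.657 + 0.412).
1 − 0.657 + 0.412 = 0.755, so t = min(1, 0.755) = 0.755.
Check: 0.657 ⊙ 0.755 = max(0, 0.412) = 0.412 ≤ 0.412.

0.755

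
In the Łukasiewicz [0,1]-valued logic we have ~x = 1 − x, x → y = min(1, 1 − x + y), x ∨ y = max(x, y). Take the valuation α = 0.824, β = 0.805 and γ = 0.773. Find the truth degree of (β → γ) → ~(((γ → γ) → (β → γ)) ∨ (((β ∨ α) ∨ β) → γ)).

0.064

β → γ = min(1, 1 − 0.805 + 0.773) = min(1, 0.968) = 0.968
γ → γ = min(1, 1 − 0.773 + 0.773) = min(1, 1.000) = 1.000
(γ → γ) → (β → γ) = min(1, 1 − 1.000 + 0.968) = min(1, 0.968) = 0.968
β ∨ α = max(0.805, 0.824) = 0.824
(β ∨ α) ∨ β = max(0.824, 0.805) = 0.824
((β ∨ α) ∨ β) → γ = min(1, 1 − 0.824 + 0.773) = min(1, 0.949) = 0.949
((γ → γ) → (β → γ)) ∨ (((β ∨ α) ∨ β) → γ) = max(0.968, 0.949) = 0.968
~(((γ → γ) → (β → γ)) ∨ (((β ∨ α) ∨ β) → γ)) = 1 − 0.968 = 0.032
(β → γ) → ~(((γ → γ) → (β → γ)) ∨ (((β ∨ α) ∨ β) → γ)) = min(1, 1 − 0.968 + 0.032) = min(1, 0.064) = 0.064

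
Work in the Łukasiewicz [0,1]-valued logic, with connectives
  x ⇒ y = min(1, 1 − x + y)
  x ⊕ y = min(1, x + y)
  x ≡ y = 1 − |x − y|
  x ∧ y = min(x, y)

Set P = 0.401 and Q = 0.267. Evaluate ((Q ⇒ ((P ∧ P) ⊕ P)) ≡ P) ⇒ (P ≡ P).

1.000

P ∧ P = min(0.401, 0.401) = 0.401
(P ∧ P) ⊕ P = min(1, 0.401 + 0.401) = min(1, 0.802) = 0.802
Q ⇒ ((P ∧ P) ⊕ P) = min(1, 1 − 0.267 + 0.802) = min(1, 1.535) = 1.000
(Q ⇒ ((P ∧ P) ⊕ P)) ≡ P = 1 − |1.000 − 0.401| = 1 − 0.599 = 0.401
P ≡ P = 1 − |0.401 − 0.401| = 1 − 0.000 = 1.000
((Q ⇒ ((P ∧ P) ⊕ P)) ≡ P) ⇒ (P ≡ P) = min(1, 1 − 0.401 + 1.000) = min(1, 1.599) = 1.000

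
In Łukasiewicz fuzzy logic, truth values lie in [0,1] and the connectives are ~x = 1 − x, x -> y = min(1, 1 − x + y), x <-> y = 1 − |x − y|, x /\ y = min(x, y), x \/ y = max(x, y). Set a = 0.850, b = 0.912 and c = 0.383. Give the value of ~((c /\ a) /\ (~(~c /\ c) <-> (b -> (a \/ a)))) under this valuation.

0.617

c /\ a = min(0.383, 0.850) = 0.383
~c = 1 − 0.383 = 0.617
~c /\ c = min(0.617, 0.383) = 0.383
~(~c /\ c) = 1 − 0.383 = 0.617
a \/ a = max(0.850, 0.850) = 0.850
b -> (a \/ a) = min(1, 1 − 0.912 + 0.850) = min(1, 0.938) = 0.938
~(~c /\ c) <-> (b -> (a \/ a)) = 1 − |0.617 − 0.938| = 1 − 0.321 = 0.679
(c /\ a) /\ (~(~c /\ c) <-> (b -> (a \/ a))) = min(0.383, 0.679) = 0.383
~((c /\ a) /\ (~(~c /\ c) <-> (b -> (a \/ a)))) = 1 − 0.383 = 0.617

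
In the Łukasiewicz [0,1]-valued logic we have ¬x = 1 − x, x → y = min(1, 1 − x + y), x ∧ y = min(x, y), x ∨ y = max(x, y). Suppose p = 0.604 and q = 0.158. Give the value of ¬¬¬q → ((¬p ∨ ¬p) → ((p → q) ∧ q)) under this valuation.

¬q = 1 − 0.158 = 0.842
¬¬q = 1 − 0.842 = 0.158
¬¬¬q = 1 − 0.158 = 0.842
¬p = 1 − 0.604 = 0.396
¬p ∨ ¬p = max(0.396, 0.396) = 0.396
p → q = min(1, 1 − 0.604 + 0.158) = min(1, 0.554) = 0.554
(p → q) ∧ q = min(0.554, 0.158) = 0.158
(¬p ∨ ¬p) → ((p → q) ∧ q) = min(1, 1 − 0.396 + 0.158) = min(1, 0.762) = 0.762
¬¬¬q → ((¬p ∨ ¬p) → ((p → q) ∧ q)) = min(1, 1 − 0.842 + 0.762) = min(1, 0.920) = 0.920

0.920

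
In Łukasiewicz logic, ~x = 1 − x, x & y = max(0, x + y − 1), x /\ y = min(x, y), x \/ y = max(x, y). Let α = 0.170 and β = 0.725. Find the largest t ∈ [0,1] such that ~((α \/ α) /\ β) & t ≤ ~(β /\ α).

α \/ α = max(0.170, 0.170) = 0.170
(α \/ α) /\ β = min(0.170, 0.725) = 0.170
~((α \/ α) /\ β) = 1 − 0.170 = 0.830
So the left factor is ~((α \/ α) /\ β) = 0.830.
β /\ α = min(0.725, 0.170) = 0.170
~(β /\ α) = 1 − 0.170 = 0.830
So the right-hand bound is ~(β /\ α) = 0.830.
The residuum of the Łukasiewicz t-norm gives the supremum: min(1, 1 − 0.830 + 0.830).
1 − 0.830 + 0.830 = 1.000, so t = min(1, 1.000) = 1.000.
Check: 0.830 & 1.000 = max(0, 0.830) = 0.830 ≤ 0.830.

1.000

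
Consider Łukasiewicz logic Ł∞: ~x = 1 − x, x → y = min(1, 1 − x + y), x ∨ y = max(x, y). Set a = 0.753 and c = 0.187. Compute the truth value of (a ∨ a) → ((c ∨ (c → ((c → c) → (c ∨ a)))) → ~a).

0.494

a ∨ a = max(0.753, 0.753) = 0.753
c → c = min(1, 1 − 0.187 + 0.187) = min(1, 1.000) = 1.000
c ∨ a = max(0.187, 0.753) = 0.753
(c → c) → (c ∨ a) = min(1, 1 − 1.000 + 0.753) = min(1, 0.753) = 0.753
c → ((c → c) → (c ∨ a)) = min(1, 1 − 0.187 + 0.753) = min(1, 1.566) = 1.000
c ∨ (c → ((c → c) → (c ∨ a))) = max(0.187, 1.000) = 1.000
~a = 1 − 0.753 = 0.247
(c ∨ (c → ((c → c) → (c ∨ a)))) → ~a = min(1, 1 − 1.000 + 0.247) = min(1, 0.247) = 0.247
(a ∨ a) → ((c ∨ (c → ((c → c) → (c ∨ a)))) → ~a) = min(1, 1 − 0.753 + 0.247) = min(1, 0.494) = 0.494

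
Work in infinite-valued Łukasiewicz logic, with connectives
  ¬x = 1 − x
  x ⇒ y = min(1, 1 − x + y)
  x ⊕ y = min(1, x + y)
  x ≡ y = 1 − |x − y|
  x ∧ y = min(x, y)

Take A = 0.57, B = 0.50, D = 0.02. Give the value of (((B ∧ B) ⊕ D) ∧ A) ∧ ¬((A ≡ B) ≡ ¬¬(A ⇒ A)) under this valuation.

0.07

B ∧ B = min(0.50, 0.50) = 0.50
(B ∧ B) ⊕ D = min(1, 0.50 + 0.02) = min(1, 0.52) = 0.52
((B ∧ B) ⊕ D) ∧ A = min(0.52, 0.57) = 0.52
A ≡ B = 1 − |0.57 − 0.50| = 1 − 0.07 = 0.93
A ⇒ A = min(1, 1 − 0.57 + 0.57) = min(1, 1.00) = 1.00
¬(A ⇒ A) = 1 − 1.00 = 0.00
¬¬(A ⇒ A) = 1 − 0.00 = 1.00
(A ≡ B) ≡ ¬¬(A ⇒ A) = 1 − |0.93 − 1.00| = 1 − 0.07 = 0.93
¬((A ≡ B) ≡ ¬¬(A ⇒ A)) = 1 − 0.93 = 0.07
(((B ∧ B) ⊕ D) ∧ A) ∧ ¬((A ≡ B) ≡ ¬¬(A ⇒ A)) = min(0.52, 0.07) = 0.07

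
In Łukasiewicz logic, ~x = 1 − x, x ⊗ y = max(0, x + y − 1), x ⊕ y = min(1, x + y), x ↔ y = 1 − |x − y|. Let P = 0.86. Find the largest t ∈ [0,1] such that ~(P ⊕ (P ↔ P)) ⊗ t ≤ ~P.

1.00

P ↔ P = 1 − |0.86 − 0.86| = 1 − 0.00 = 1.00
P ⊕ (P ↔ P) = min(1, 0.86 + 1.00) = min(1, 1.86) = 1.00
~(P ⊕ (P ↔ P)) = 1 − 1.00 = 0.00
So the left factor is ~(P ⊕ (P ↔ P)) = 0.00.
~P = 1 − 0.86 = 0.14
So the right-hand bound is ~P = 0.14.
The residuum of the Łukasiewicz t-norm gives the supremum: min(1, 1 − 0.00 + 0.14).
1 − 0.00 + 0.14 = 1.14, so t = min(1, 1.14) = 1.00.
Check: 0.00 ⊗ 1.00 = max(0, 0.00) = 0.00 ≤ 0.14.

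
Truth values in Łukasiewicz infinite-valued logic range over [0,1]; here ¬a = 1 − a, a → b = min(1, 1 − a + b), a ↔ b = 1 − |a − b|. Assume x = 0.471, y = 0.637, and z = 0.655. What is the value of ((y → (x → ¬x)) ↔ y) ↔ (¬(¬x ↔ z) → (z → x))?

¬x = 1 − 0.471 = 0.529
x → ¬x = min(1, 1 − 0.471 + 0.529) = min(1, 1.058) = 1.000
y → (x → ¬x) = min(1, 1 − 0.637 + 1.000) = min(1, 1.363) = 1.000
(y → (x → ¬x)) ↔ y = 1 − |1.000 − 0.637| = 1 − 0.363 = 0.637
¬x ↔ z = 1 − |0.529 − 0.655| = 1 − 0.126 = 0.874
¬(¬x ↔ z) = 1 − 0.874 = 0.126
z → x = min(1, 1 − 0.655 + 0.471) = min(1, 0.816) = 0.816
¬(¬x ↔ z) → (z → x) = min(1, 1 − 0.126 + 0.816) = min(1, 1.690) = 1.000
((y → (x → ¬x)) ↔ y) ↔ (¬(¬x ↔ z) → (z → x)) = 1 − |0.637 − 1.000| = 1 − 0.363 = 0.637

0.637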